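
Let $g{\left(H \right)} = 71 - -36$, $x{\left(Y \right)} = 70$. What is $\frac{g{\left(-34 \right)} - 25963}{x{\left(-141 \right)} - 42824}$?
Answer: $\frac{12928}{21377} \approx 0.60476$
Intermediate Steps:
$g{\left(H \right)} = 107$ ($g{\left(H \right)} = 71 + 36 = 107$)
$\frac{g{\left(-34 \right)} - 25963}{x{\left(-141 \right)} - 42824} = \frac{107 - 25963}{70 - 42824} = - \frac{25856}{-42754} = \left(-25856\right) \left(- \frac{1}{42754}\right) = \frac{12928}{21377}$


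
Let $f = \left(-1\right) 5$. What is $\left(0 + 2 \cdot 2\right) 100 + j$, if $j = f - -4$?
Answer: $399$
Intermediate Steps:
$f = -5$
$j = -1$ ($j = -5 - -4 = -5 + 4 = -1$)
$\left(0 + 2 \cdot 2\right) 100 + j = \left(0 + 2 \cdot 2\right) 100 - 1 = \left(0 + 4\right) 100 - 1 = 4 \cdot 100 - 1 = 400 - 1 = 399$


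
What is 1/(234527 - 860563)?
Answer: -1/626036 ≈ -1.5974e-6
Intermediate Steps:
1/(234527 - 860563) = 1/(-626036) = -1/626036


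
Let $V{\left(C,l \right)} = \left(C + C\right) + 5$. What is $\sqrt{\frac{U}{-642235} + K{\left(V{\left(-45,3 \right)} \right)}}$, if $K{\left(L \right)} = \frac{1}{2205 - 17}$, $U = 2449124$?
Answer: $\frac{i \sqrt{1882293466564640965}}{702605090} \approx 1.9527 i$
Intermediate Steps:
$V{\left(C,l \right)} = 5 + 2 C$ ($V{\left(C,l \right)} = 2 C + 5 = 5 + 2 C$)
$K{\left(L \right)} = \frac{1}{2188}$
$\sqrt{\frac{U}{-642235} + K{\left(V{\left(-45,3 \right)} \right)}} = \sqrt{\frac{2449124}{-642235} + \frac{1}{2188}} = \sqrt{2449124 \left(- \frac{1}{642235}\right) + \frac{1}{2188}} = \sqrt{- \frac{2449124}{642235} + \frac{1}{2188}} = \sqrt{- \frac{5358041077}{1405210180}} = \frac{i \sqrt{1882293466564640965}}{702605090}$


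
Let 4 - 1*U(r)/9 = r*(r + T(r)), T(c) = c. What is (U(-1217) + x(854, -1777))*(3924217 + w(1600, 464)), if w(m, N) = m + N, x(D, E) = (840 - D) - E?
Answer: -104666025420643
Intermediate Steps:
x(D, E) = 840 - D - E
w(m, N) = N + m
U(r) = 36 - 18*r² (U(r) = 36 - 9*r*(r + r) = 36 - 9*r*2*r = 36 - 18*r²)
(U(-1217) + x(854, -1777))*(3924217 + w(1600, 464)) = ((36 - 18*(-1217)²) + (840 - 1*854 - 1*(-1777)))*(3924217 + (464 + 1600)) = ((36 - 18*1481089) + (840 - 854 + 1777))*(3924217 + 2064) = ((36 - 26659602) + 1763)*3926281 = (-26659566 + 1763)*3926281 = -26657803*3926281 = -104666025420643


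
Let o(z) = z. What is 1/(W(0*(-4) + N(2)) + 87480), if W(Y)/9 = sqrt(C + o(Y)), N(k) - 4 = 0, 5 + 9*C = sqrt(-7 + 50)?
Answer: 1/(87480 + 9*sqrt(31/9 + sqrt(43)/9)) ≈ 1.1429e-5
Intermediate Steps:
C = -5/9 + sqrt(43)/9 (C = -5/9 + sqrt(-7 + 50)/9 = -5/9 + sqrt(43)/9 ≈ 0.17305)
N(k) = 4 (N(k) = 4 + 0 = 4)
W(Y) = 9*sqrt(-5/9 + Y + sqrt(43)/9) (W(Y) = 9*sqrt((-5/9 + sqrt(43)/9) + Y) = 9*sqrt(-5/9 + Y + sqrt(43)/9))
1/(W(0*(-4) + N(2)) + 87480) = 1/(3*sqrt(-5 + sqrt(43) + 9*(0*(-4) + 4)) + 87480) = 1/(3*sqrt(-5 + sqrt(43) + 9*(0 + 4)) + 87480) = 1/(3*sqrt(-5 + sqrt(43) + 9*4) + 87480) = 1/(3*sqrt(-5 + sqrt(43) + 36) + 87480) = 1/(3*sqrt(31 + sqrt(43)) + 87480) = 1/(87480 + 3*sqrt(31 + sqrt(43)))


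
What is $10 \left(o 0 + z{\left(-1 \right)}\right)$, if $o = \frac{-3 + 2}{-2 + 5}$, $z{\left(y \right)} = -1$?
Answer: $-10$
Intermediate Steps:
$o = - \frac{1}{3} \approx -0.33333$
$10 \left(o 0 + z{\left(-1 \right)}\right) = 10 \left(\left(- \frac{1}{3}\right) 0 - 1\right) = 10 \left(0 - 1\right) = 10 \left(-1\right) = -10$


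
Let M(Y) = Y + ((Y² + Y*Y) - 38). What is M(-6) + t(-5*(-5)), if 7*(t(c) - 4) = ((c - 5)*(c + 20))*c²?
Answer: 562724/7 ≈ 80389.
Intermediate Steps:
M(Y) = -38 + Y + 2*Y² (M(Y) = Y + ((Y² + Y²) - 38) = Y + (2*Y² - 38) = Y + (-38 + 2*Y²) = -38 + Y + 2*Y²)
t(c) = 4 + c²*(-5 + c)*(20 + c)/7 (t(c) = 4 + (((c - 5)*(c + 20))*c²)/7 = 4 + (((-5 + c)*(20 + c))*c²)/7 = 4 + (c²*(-5 + c)*(20 + c))/7 = 4 + c²*(-5 + c)*(20 + c)/7)
M(-6) + t(-5*(-5)) = (-38 - 6 + 2*(-6)²) + (4 - 100*(-5*(-5))²/7 + (-5*(-5))⁴/7 + 15*(-5*(-5))³/7) = (-38 - 6 + 2*36) + (4 - 100/7*25² + (⅐)*25⁴ + (15/7)*25³) = (-38 - 6 + 72) + (4 - 100/7*625 + (⅐)*390625 + (15/7)*15625) = 28 + (4 - 62500/7 + 390625/7 + 234375/7) = 28 + 562528/7 = 562724/7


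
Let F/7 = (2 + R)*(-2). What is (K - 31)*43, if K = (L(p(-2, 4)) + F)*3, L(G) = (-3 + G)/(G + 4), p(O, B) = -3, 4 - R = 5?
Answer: -3913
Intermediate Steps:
R = -1 (R = 4 - 1*5 = 4 - 5 = -1)
L(G) = (-3 + G)/(4 + G)
F = -14 (F = 7*((2 - 1)*(-2)) = 7*(1*(-2)) = 7*(-2) = -14)
K = -60 (K = ((-3 - 3)/(4 - 3) - 14)*3 = (-6/1 - 14)*3 = (1*(-6) - 14)*3 = (-6 - 14)*3 = -20*3 = -60)
(K - 31)*43 = (-60 - 31)*43 = -91*43 = -3913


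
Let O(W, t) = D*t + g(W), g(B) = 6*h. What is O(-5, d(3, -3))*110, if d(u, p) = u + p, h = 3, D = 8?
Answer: 1980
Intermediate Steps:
g(B) = 18 (g(B) = 6*3 = 18)
d(u, p) = p + u
O(W, t) = 18 + 8*t (O(W, t) = 8*t + 18 = 18 + 8*t)
O(-5, d(3, -3))*110 = (18 + 8*(-3 + 3))*110 = (18 + 8*0)*110 = (18 + 0)*110 = 18*110 = 1980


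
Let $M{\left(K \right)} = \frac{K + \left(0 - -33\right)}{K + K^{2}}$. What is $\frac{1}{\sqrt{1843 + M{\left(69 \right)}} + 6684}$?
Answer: $\frac{448385}{2996881704} - \frac{\sqrt{8293915}}{2996881704} \approx 0.00014866$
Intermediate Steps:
$M{\left(K \right)} = \frac{33 + K}{K + K^{2}}$ ($M{\left(K \right)} = \frac{K + \left(0 + 33\right)}{K + K^{2}} = \frac{K + 33}{K + K^{2}} = \frac{33 + K}{K + K^{2}}$)
$\frac{1}{\sqrt{1843 + M{\left(69 \right)}} + 6684} = \frac{1}{\sqrt{1843 + \frac{33 + 69}{69 \left(1 + 69\right)}} + 6684} = \frac{1}{\sqrt{1843 + \frac{1}{69} \cdot \frac{1}{70} \cdot 102} + 6684} = \frac{1}{\sqrt{1843 + \frac{17}{805}} + 6684} = \frac{1}{\sqrt{\frac{1483632}{805}} + 6684} = \frac{1}{\frac{12 \sqrt{8293915}}{805} + 6684} = \frac{1}{6684 + \frac{12 \sqrt{8293915}}{805}}$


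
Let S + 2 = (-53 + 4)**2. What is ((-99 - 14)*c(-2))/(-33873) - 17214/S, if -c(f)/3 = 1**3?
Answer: -194634361/27087109 ≈ -7.1855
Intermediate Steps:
c(f) = -3 (c(f) = -3*1**3 = -3*1 = -3)
S = 2399 (S = -2 + (-53 + 4)**2 = -2 + (-49)**2 = -2 + 2401 = 2399)
((-99 - 14)*c(-2))/(-33873) - 17214/S = ((-99 - 14)*(-3))/(-33873) - 17214/2399 = -113*(-3)*(-1/33873) - 17214*1/2399 = 339*(-1/33873) - 17214/2399 = -113/11291 - 17214/2399 = -194634361/27087109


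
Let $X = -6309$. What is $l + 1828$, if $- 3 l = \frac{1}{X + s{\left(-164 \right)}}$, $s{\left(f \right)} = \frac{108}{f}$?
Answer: $\frac{1418688905}{776088} \approx 1828.0$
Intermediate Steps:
$l = \frac{41}{776088}$ ($l = - \frac{1}{3 \left(-6309 + \frac{108}{-164}\right)} = - \frac{1}{3 \left(-6309 + 108 \left(- \frac{1}{164}\right)\right)} = - \frac{1}{3 \left(-6309 - \frac{27}{41}\right)} = - \frac{1}{3 \left(- \frac{258696}{41}\right)} = \left(- \frac{1}{3}\right) \left(- \frac{41}{258696}\right) = \frac{41}{776088} \approx 5.2829 \cdot 10^{-5}$)
$l + 1828 = \frac{41}{776088} + 1828 = \frac{1418688905}{776088}$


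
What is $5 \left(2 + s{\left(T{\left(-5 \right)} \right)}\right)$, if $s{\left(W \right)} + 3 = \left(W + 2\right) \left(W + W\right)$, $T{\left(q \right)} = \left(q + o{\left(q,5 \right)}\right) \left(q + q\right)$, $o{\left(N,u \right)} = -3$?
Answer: $65595$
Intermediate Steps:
$T{\left(q \right)} = 2 q \left(-3 + q\right)$ ($T{\left(q \right)} = \left(q - 3\right) \left(q + q\right) = \left(-3 + q\right) 2 q = 2 q \left(-3 + q\right)$)
$s{\left(W \right)} = -3 + 2 W \left(2 + W\right)$ ($s{\left(W \right)} = -3 + \left(W + 2\right) \left(W + W\right) = -3 + \left(2 + W\right) 2 W = -3 + 2 W \left(2 + W\right)$)
$5 \left(2 + s{\left(T{\left(-5 \right)} \right)}\right) = 5 \left(2 + \left(-3 + 2 \left(2 \left(-5\right) \left(-3 - 5\right)\right)^{2} + 4 \cdot 2 \left(-5\right) \left(-3 - 5\right)\right)\right) = 5 \left(2 + \left(-3 + 2 \left(2 \left(-5\right) \left(-8\right)\right)^{2} + 4 \cdot 2 \left(-5\right) \left(-8\right)\right)\right) = 5 \left(2 + \left(-3 + 2 \cdot 80^{2} + 4 \cdot 80\right)\right) = 5 \left(2 + \left(-3 + 2 \cdot 6400 + 320\right)\right) = 5 \left(2 + \left(-3 + 12800 + 320\right)\right) = 5 \left(2 + 13117\right) = 5 \cdot 13119 = 65595$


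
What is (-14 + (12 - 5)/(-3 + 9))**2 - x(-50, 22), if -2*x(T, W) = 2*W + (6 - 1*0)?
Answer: 6829/36 ≈ 189.69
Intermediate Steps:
x(T, W) = -3 - W (x(T, W) = -(2*W + (6 - 1*0))/2 = -(2*W + (6 + 0))/2 = -(2*W + 6)/2 = -(6 + 2*W)/2 = -3 - W)
(-14 + (12 - 5)/(-3 + 9))**2 - x(-50, 22) = (-14 + (12 - 5)/(-3 + 9))**2 - (-3 - 1*22) = (-14 + 7/6)**2 - (-3 - 22) = (-14 + 7*(1/6))**2 - 1*(-25) = (-14 + 7/6)**2 + 25 = (-77/6)**2 + 25 = 5929/36 + 25 = 6829/36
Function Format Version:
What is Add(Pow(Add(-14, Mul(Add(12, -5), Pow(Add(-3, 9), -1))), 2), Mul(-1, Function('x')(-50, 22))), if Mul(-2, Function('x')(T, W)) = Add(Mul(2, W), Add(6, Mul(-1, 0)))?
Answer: Rational(6829, 36) ≈ 189.69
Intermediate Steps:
Function('x')(T, W) = Add(-3, Mul(-1, W)) (Function('x')(T, W) = Mul(Rational(-1, 2), Add(Mul(2, W), Add(6, Mul(-1, 0)))) = Mul(Rational(-1, 2), Add(Mul(2, W), Add(6, 0))) = Mul(Rational(-1, 2), Add(Mul(2, W), 6)) = Mul(Rational(-1, 2), Add(6, Mul(2, W))) = Add(-3, Mul(-1, W)))
Add(Pow(Add(-14, Mul(Add(12, -5), Pow(Add(-3, 9), -1))), 2), Mul(-1, Function('x')(-50, 22))) = Add(Pow(Add(-14, Mul(Add(12, -5), Pow(Add(-3, 9), -1))), 2), Mul(-1, Add(-3, Mul(-1, 22)))) = Add(Pow(Add(-14, Mul(7, Pow(6, -1))), 2), Mul(-1, Add(-3, -22))) = Add(Pow(Add(-14, Mul(7, Rational(1, 6))), 2), Mul(-1, -25)) = Add(Pow(Add(-14, Rational(7, 6)), 2), 25) = Add(Pow(Rational(-77, 6), 2), 25) = Add(Rational(5929, 36), 25) = Rational(6829, 36)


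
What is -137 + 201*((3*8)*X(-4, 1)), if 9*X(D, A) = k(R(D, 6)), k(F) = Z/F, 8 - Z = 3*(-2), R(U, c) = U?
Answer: -2013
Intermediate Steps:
Z = 14 (Z = 8 - 3*(-2) = 8 - 1*(-6) = 8 + 6 = 14)
k(F) = 14/F
X(D, A) = 14/(9*D) (X(D, A) = (14/D)/9 = 14/(9*D))
-137 + 201*((3*8)*X(-4, 1)) = -137 + 201*((3*8)*((14/9)/(-4))) = -137 + 201*(24*((14/9)*(-¼))) = -137 + 201*(24*(-7/18)) = -137 + 201*(-28/3) = -137 - 1876 = -2013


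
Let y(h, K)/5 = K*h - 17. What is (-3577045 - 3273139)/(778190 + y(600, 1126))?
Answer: -6850184/4156105 ≈ -1.6482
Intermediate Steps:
y(h, K) = -85 + 5*K*h (y(h, K) = 5*(K*h - 17) = 5*(-17 + K*h) = -85 + 5*K*h)
(-3577045 - 3273139)/(778190 + y(600, 1126)) = (-3577045 - 3273139)/(778190 + (-85 + 5*1126*600)) = -6850184/(778190 + (-85 + 3378000)) = -6850184/(778190 + 3377915) = -6850184/4156105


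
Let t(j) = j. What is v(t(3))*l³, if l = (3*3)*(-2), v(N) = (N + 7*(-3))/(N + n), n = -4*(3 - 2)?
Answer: -104976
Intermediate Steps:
n = -4 (n = -4*1 = -4)
v(N) = (-21 + N)/(-4 + N) (v(N) = (N + 7*(-3))/(N - 4) = (N - 21)/(-4 + N) = (-21 + N)/(-4 + N))
l = -18 (l = 9*(-2) = -18)
v(t(3))*l³ = ((-21 + 3)/(-4 + 3))*(-18)³ = (-18/(-1))*(-5832) = -1*(-18)*(-5832) = 18*(-5832) = -104976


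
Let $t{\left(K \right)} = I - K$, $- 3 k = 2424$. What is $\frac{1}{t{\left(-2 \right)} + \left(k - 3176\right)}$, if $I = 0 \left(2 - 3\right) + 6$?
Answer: $- \frac{1}{3976} \approx -0.00025151$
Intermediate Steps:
$k = -808$ ($k = \left(- \frac{1}{3}\right) 2424 = -808$)
$I = 6$ ($I = 0 \left(-1\right) + 6 = 0 + 6 = 6$)
$t{\left(K \right)} = 6 - K$
$\frac{1}{t{\left(-2 \right)} + \left(k - 3176\right)} = \frac{1}{\left(6 - -2\right) - 3984} = \frac{1}{\left(6 + 2\right) - 3984} = \frac{1}{8 - 3984} = \frac{1}{-3976} = - \frac{1}{3976}$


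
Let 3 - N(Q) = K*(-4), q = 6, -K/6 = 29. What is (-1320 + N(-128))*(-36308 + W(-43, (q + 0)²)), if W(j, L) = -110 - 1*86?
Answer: 73482552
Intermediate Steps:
K = -174 (K = -6*29 = -174)
N(Q) = -693 (N(Q) = 3 - (-174)*(-4) = 3 - 1*696 = 3 - 696 = -693)
W(j, L) = -196 (W(j, L) = -110 - 86 = -196)
(-1320 + N(-128))*(-36308 + W(-43, (q + 0)²)) = (-1320 - 693)*(-36308 - 196) = -2013*(-36504) = 73482552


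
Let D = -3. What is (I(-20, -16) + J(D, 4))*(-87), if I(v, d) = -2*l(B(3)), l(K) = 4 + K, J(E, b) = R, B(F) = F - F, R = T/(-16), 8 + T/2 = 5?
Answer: 5307/8 ≈ 663.38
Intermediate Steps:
T = -6 (T = -16 + 2*5 = -16 + 10 = -6)
R = 3/8 (R = -6/(-16) = -6*(-1/16) = 3/8 ≈ 0.37500)
B(F) = 0
J(E, b) = 3/8
I(v, d) = -8 (I(v, d) = -2*(4 + 0) = -2*4 = -8)
(I(-20, -16) + J(D, 4))*(-87) = (-8 + 3/8)*(-87) = -61/8*(-87) = 5307/8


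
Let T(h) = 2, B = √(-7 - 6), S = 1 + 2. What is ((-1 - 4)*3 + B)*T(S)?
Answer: -30 + 2*I*√13 ≈ -30.0 + 7.2111*I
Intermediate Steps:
S = 3
B = I*√13 (B = √(-13) = I*√13 ≈ 3.6056*I)
((-1 - 4)*3 + B)*T(S) = ((-1 - 4)*3 + I*√13)*2 = (-5*3 + I*√13)*2 = (-15 + I*√13)*2 = -30 + 2*I*√13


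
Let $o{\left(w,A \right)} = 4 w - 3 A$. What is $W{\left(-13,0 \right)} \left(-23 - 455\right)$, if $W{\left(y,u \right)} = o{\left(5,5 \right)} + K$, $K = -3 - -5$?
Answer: $-3346$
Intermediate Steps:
$o{\left(w,A \right)} = - 3 A + 4 w$
$K = 2$ ($K = -3 + 5 = 2$)
$W{\left(y,u \right)} = 7$ ($W{\left(y,u \right)} = \left(\left(-3\right) 5 + 4 \cdot 5\right) + 2 = \left(-15 + 20\right) + 2 = 5 + 2 = 7$)
$W{\left(-13,0 \right)} \left(-23 - 455\right) = 7 \left(-23 - 455\right) = 7 \left(-478\right) = -3346$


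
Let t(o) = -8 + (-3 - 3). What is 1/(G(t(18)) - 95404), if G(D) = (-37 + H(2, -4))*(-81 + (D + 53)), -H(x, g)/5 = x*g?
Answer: -1/95530 ≈ -1.0468e-5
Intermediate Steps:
H(x, g) = -5*g*x (H(x, g) = -5*x*g = -5*g*x)
t(o) = -14 (t(o) = -8 - 6 = -14)
G(D) = -84 + 3*D (G(D) = (-37 - 5*(-4)*2)*(-81 + (D + 53)) = (-37 + 40)*(-81 + (53 + D)) = 3*(-28 + D) = -84 + 3*D)
1/(G(t(18)) - 95404) = 1/((-84 + 3*(-14)) - 95404) = 1/((-84 - 42) - 95404) = 1/(-126 - 95404) = 1/(-95530) = -1/95530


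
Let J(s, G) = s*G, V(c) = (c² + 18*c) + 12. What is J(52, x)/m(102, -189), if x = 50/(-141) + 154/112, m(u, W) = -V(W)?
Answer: -1151/701334 ≈ -0.0016412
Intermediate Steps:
V(c) = 12 + c² + 18*c
m(u, W) = -12 - W² - 18*W (m(u, W) = -(12 + W² + 18*W) = -12 - W² - 18*W)
x = 1151/1128 (x = 50*(-1/141) + 154*(1/112) = -50/141 + 11/8 = 1151/1128 ≈ 1.0204)
J(s, G) = G*s
J(52, x)/m(102, -189) = ((1151/1128)*52)/(-12 - 1*(-189)² - 18*(-189)) = 14963/(282*(-12 - 1*35721 + 3402)) = 14963/(282*(-12 - 35721 + 3402)) = (14963/282)/(-32331) = (14963/282)*(-1/32331) = -1151/701334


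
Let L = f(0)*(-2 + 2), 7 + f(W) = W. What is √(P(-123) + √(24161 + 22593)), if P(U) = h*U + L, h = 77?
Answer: √(-9471 + √46754) ≈ 96.202*I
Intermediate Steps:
f(W) = -7 + W
L = 0 (L = (-7 + 0)*(-2 + 2) = -7*0 = 0)
P(U) = 77*U (P(U) = 77*U + 0 = 77*U)
√(P(-123) + √(24161 + 22593)) = √(77*(-123) + √(24161 + 22593)) = √(-9471 + √46754)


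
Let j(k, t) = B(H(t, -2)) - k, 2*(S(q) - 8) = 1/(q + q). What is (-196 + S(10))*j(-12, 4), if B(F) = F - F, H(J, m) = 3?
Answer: -22557/10 ≈ -2255.7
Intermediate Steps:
B(F) = 0
S(q) = 8 + 1/(4*q) (S(q) = 8 + 1/(2*(q + q)) = 8 + 1/(2*((2*q))) = 8 + (1/(2*q))/2 = 8 + 1/(4*q))
j(k, t) = -k (j(k, t) = 0 - k = -k)
(-196 + S(10))*j(-12, 4) = (-196 + (8 + (¼)/10))*(-1*(-12)) = (-196 + (8 + (¼)*(⅒)))*12 = (-196 + (8 + 1/40))*12 = (-196 + 321/40)*12 = -7519/40*12 = -22557/10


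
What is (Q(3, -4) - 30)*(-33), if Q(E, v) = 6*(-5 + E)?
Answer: 1386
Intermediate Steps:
Q(E, v) = -30 + 6*E
(Q(3, -4) - 30)*(-33) = ((-30 + 6*3) - 30)*(-33) = ((-30 + 18) - 30)*(-33) = (-12 - 30)*(-33) = -42*(-33) = 1386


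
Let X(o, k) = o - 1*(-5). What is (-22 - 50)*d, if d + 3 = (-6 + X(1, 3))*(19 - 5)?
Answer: 216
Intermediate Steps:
X(o, k) = 5 + o (X(o, k) = o + 5 = 5 + o)
d = -3 (d = -3 + (-6 + (5 + 1))*(19 - 5) = -3 + (-6 + 6)*14 = -3 + 0*14 = -3 + 0 = -3)
(-22 - 50)*d = (-22 - 50)*(-3) = -72*(-3) = 216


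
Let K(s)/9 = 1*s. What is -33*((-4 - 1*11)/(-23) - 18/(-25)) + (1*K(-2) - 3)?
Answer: -38112/575 ≈ -66.282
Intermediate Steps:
K(s) = 9*s (K(s) = 9*(1*s) = 9*s)
-33*((-4 - 1*11)/(-23) - 18/(-25)) + (1*K(-2) - 3) = -33*((-4 - 1*11)/(-23) - 18/(-25)) + (1*(9*(-2)) - 3) = -33*((-4 - 11)*(-1/23) - 18*(-1/25)) + (1*(-18) - 3) = -33*(-15*(-1/23) + 18/25) + (-18 - 3) = -33*(15/23 + 18/25) - 21 = -33*789/575 - 21 = -26037/575 - 21 = -38112/575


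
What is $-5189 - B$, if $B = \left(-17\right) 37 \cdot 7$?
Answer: $-786$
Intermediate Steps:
$B = -4403$ ($B = \left(-629\right) 7 = -4403$)
$-5189 - B = -5189 - -4403 = -5189 + 4403 = -786$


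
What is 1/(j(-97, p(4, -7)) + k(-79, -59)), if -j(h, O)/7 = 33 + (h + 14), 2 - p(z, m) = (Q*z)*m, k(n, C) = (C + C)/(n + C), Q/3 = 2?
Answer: 69/24209 ≈ 0.0028502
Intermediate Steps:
Q = 6 (Q = 3*2 = 6)
k(n, C) = 2*C/(C + n) (k(n, C) = (2*C)/(C + n) = 2*C/(C + n))
p(z, m) = 2 - 6*m*z (p(z, m) = 2 - 6*z*m = 2 - 6*m*z)
j(h, O) = -329 - 7*h (j(h, O) = -7*(33 + (h + 14)) = -7*(33 + (14 + h)) = -7*(47 + h) = -329 - 7*h)
1/(j(-97, p(4, -7)) + k(-79, -59)) = 1/((-329 - 7*(-97)) + 2*(-59)/(-59 - 79)) = 1/((-329 + 679) + 2*(-59)/(-138)) = 1/(350 + 2*(-59)*(-1/138)) = 1/(350 + 59/69) = 1/(24209/69) = 69/24209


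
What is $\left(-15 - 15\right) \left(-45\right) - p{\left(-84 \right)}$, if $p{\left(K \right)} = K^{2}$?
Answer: $-5706$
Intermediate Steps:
$\left(-15 - 15\right) \left(-45\right) - p{\left(-84 \right)} = \left(-15 - 15\right) \left(-45\right) - \left(-84\right)^{2} = \left(-30\right) \left(-45\right) - 7056 = 1350 - 7056 = -5706$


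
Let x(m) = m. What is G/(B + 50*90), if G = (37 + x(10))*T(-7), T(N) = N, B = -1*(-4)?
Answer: -329/4504 ≈ -0.073046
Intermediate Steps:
B = 4
G = -329 (G = (37 + 10)*(-7) = 47*(-7) = -329)
G/(B + 50*90) = -329/(4 + 50*90) = -329/(4 + 4500) = -329/4504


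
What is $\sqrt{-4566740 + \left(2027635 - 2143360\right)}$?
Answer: $i \sqrt{4682465} \approx 2163.9 i$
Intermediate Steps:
$\sqrt{-4566740 + \left(2027635 - 2143360\right)} = \sqrt{-4566740 - 115725} = \sqrt{-4682465} = i \sqrt{4682465}$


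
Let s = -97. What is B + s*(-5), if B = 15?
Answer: 500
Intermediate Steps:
B + s*(-5) = 15 - 97*(-5) = 15 + 485 = 500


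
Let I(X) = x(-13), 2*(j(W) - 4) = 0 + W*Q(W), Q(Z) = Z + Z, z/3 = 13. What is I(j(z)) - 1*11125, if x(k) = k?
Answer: -11138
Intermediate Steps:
z = 39 (z = 3*13 = 39)
Q(Z) = 2*Z
j(W) = 4 + W² (j(W) = 4 + (0 + W*(2*W))/2 = 4 + (0 + 2*W²)/2 = 4 + (2*W²)/2 = 4 + W²)
I(X) = -13
I(j(z)) - 1*11125 = -13 - 1*11125 = -13 - 11125 = -11138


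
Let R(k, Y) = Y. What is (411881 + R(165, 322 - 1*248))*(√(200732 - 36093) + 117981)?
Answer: 48602862855 + 411955*√164639 ≈ 4.8770e+10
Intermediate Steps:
(411881 + R(165, 322 - 1*248))*(√(200732 - 36093) + 117981) = (411881 + (322 - 1*248))*(√(200732 - 36093) + 117981) = (411881 + (322 - 248))*(√164639 + 117981) = (411881 + 74)*(117981 + √164639) = 411955*(117981 + √164639) = 48602862855 + 411955*√164639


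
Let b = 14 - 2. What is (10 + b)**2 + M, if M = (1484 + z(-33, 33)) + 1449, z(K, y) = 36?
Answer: 3453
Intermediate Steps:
b = 12
M = 2969 (M = (1484 + 36) + 1449 = 1520 + 1449 = 2969)
(10 + b)**2 + M = (10 + 12)**2 + 2969 = 22**2 + 2969 = 484 + 2969 = 3453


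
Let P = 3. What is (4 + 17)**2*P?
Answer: 1323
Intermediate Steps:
(4 + 17)**2*P = (4 + 17)**2*3 = 21**2*3 = 441*3 = 1323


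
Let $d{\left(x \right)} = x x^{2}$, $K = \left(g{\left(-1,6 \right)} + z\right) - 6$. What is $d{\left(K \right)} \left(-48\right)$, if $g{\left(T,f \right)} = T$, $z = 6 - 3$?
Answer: $3072$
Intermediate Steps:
$z = 3$ ($z = 6 - 3 = 3$)
$K = -4$ ($K = \left(-1 + 3\right) - 6 = 2 - 6 = -4$)
$d{\left(x \right)} = x^{3}$
$d{\left(K \right)} \left(-48\right) = \left(-4\right)^{3} \left(-48\right) = \left(-64\right) \left(-48\right) = 3072$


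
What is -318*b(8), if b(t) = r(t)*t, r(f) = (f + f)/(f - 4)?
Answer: -10176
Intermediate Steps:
r(f) = 2*f/(-4 + f) (r(f) = (2*f)/(-4 + f) = 2*f/(-4 + f))
b(t) = 2*t²/(-4 + t) (b(t) = (2*t/(-4 + t))*t = 2*t²/(-4 + t))
-318*b(8) = -636*8²/(-4 + 8) = -636*64/4 = -318*32 = -10176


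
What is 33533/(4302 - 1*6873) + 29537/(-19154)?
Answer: -718230709/49244934 ≈ -14.585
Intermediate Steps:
33533/(4302 - 1*6873) + 29537/(-19154) = 33533/(4302 - 6873) + 29537*(-1/19154) = 33533/(-2571) - 29537/19154 = 33533*(-1/2571) - 29537/19154 = -33533/2571 - 29537/19154 = -718230709/49244934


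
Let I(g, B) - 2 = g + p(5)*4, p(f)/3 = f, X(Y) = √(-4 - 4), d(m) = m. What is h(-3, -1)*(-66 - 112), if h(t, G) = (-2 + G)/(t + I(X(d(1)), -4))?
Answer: 10502/1163 - 356*I*√2/1163 ≈ 9.0301 - 0.4329*I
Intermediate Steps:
X(Y) = 2*I*√2 (X(Y) = √(-8) = 2*I*√2)
p(f) = 3*f
I(g, B) = 62 + g (I(g, B) = 2 + (g + (3*5)*4) = 2 + (g + 15*4) = 2 + (g + 60) = 2 + (60 + g) = 62 + g)
h(t, G) = (-2 + G)/(62 + t + 2*I*√2) (h(t, G) = (-2 + G)/(t + (62 + 2*I*√2)) = (-2 + G)/(62 + t + 2*I*√2))
h(-3, -1)*(-66 - 112) = ((-2 - 1)/(62 - 3 + 2*I*√2))*(-66 - 112) = (-3/(59 + 2*I*√2))*(-178) = -3/(59 + 2*I*√2)*(-178) = 534/(59 + 2*I*√2)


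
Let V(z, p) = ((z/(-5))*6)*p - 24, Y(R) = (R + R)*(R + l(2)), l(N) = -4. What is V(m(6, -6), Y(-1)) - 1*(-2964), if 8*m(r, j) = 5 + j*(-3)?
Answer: 5811/2 ≈ 2905.5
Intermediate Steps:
m(r, j) = 5/8 - 3*j/8 (m(r, j) = (5 + j*(-3))/8 = (5 - 3*j)/8 = 5/8 - 3*j/8)
Y(R) = 2*R*(-4 + R) (Y(R) = (R + R)*(R - 4) = (2*R)*(-4 + R) = 2*R*(-4 + R))
V(z, p) = -24 - 6*p*z/5 (V(z, p) = ((z*(-1/5))*6)*p - 24 = (-z/5*6)*p - 24 = (-6*z/5)*p - 24 = -6*p*z/5 - 24 = -24 - 6*p*z/5)
V(m(6, -6), Y(-1)) - 1*(-2964) = (-24 - 6*2*(-1)*(-4 - 1)*(5/8 - 3/8*(-6))/5) - 1*(-2964) = (-24 - 6*2*(-1)*(-5)*(5/8 + 9/4)/5) + 2964 = (-24 - 6/5*10*23/8) + 2964 = (-24 - 69/2) + 2964 = -117/2 + 2964 = 5811/2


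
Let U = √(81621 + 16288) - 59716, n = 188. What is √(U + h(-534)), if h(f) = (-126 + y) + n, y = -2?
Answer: √(-59656 + √97909) ≈ 243.6*I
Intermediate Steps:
h(f) = 60 (h(f) = (-126 - 2) + 188 = -128 + 188 = 60)
U = -59716 + √97909 (U = √97909 - 59716 = -59716 + √97909 ≈ -59403.)
√(U + h(-534)) = √((-59716 + √97909) + 60) = √(-59656 + √97909)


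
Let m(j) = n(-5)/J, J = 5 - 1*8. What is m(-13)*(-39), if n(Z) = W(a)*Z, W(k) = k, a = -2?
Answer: 130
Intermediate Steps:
J = -3 (J = 5 - 8 = -3)
n(Z) = -2*Z
m(j) = -10/3 (m(j) = -2*(-5)/(-3) = 10*(-⅓) = -10/3)
m(-13)*(-39) = -10/3*(-39) = 130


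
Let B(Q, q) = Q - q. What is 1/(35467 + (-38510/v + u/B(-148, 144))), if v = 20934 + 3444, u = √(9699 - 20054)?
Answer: 449269532860311168/15933532811061346139851 + 43382942532*I*√10355/15933532811061346139851 ≈ 2.8196e-5 + 2.7707e-10*I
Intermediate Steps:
u = I*√10355 (u = √(-10355) = I*√10355 ≈ 101.76*I)
v = 24378
1/(35467 + (-38510/v + u/B(-148, 144))) = 1/(35467 + (-38510/24378 + (I*√10355)/(-148 - 1*144))) = 1/(35467 + (-38510*1/24378 + (I*√10355)/(-148 - 144))) = 1/(35467 + (-19255/12189 + (I*√10355)/(-292))) = 1/(35467 + (-19255/12189 + (I*√10355)*(-1/292))) = 1/(35467 + (-19255/12189 - I*√10355/292)) = 1/(432288008/12189 - I*√10355/292)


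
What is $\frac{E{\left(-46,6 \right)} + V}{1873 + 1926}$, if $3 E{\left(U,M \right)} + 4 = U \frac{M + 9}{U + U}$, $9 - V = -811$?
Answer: $\frac{4927}{22794} \approx 0.21615$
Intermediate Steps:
$V = 820$ ($V = 9 - -811 = 9 + 811 = 820$)
$E{\left(U,M \right)} = \frac{1}{6} + \frac{M}{6}$ ($E{\left(U,M \right)} = - \frac{4}{3} + \frac{U \frac{M + 9}{U + U}}{3} = - \frac{4}{3} + \frac{U \frac{9 + M}{2 U}}{3} = - \frac{4}{3} + \frac{\frac{9}{2} + \frac{M}{2}}{3} = - \frac{4}{3} + \left(\frac{3}{2} + \frac{M}{6}\right) = \frac{1}{6} + \frac{M}{6}$)
$\frac{E{\left(-46,6 \right)} + V}{1873 + 1926} = \frac{\left(\frac{1}{6} + \frac{1}{6} \cdot 6\right) + 820}{1873 + 1926} = \frac{\left(\frac{1}{6} + 1\right) + 820}{3799} = \left(\frac{7}{6} + 820\right) \frac{1}{3799} = \frac{4927}{6} \cdot \frac{1}{3799} = \frac{4927}{22794}$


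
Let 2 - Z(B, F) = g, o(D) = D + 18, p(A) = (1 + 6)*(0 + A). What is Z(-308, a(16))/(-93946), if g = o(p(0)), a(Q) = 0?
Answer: 8/46973 ≈ 0.00017031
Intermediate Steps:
p(A) = 7*A
o(D) = 18 + D
g = 18 (g = 18 + 7*0 = 18 + 0 = 18)
Z(B, F) = -16 (Z(B, F) = 2 - 1*18 = 2 - 18 = -16)
Z(-308, a(16))/(-93946) = -16/(-93946) = -16*(-1/93946) = 8/46973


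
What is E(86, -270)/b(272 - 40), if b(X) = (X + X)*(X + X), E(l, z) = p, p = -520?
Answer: -65/26912 ≈ -0.0024153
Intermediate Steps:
E(l, z) = -520
b(X) = 4*X² (b(X) = (2*X)*(2*X) = 4*X²)
E(86, -270)/b(272 - 40) = -520*1/(4*(272 - 40)²) = -520/(4*232²) = -520/(4*53824) = -520/215296 = -520*1/215296 = -65/26912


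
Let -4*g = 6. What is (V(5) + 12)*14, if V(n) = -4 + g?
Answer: 91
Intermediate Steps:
g = -3/2 (g = -¼*6 = -3/2 ≈ -1.5000)
V(n) = -11/2 (V(n) = -4 - 3/2 = -11/2)
(V(5) + 12)*14 = (-11/2 + 12)*14 = (13/2)*14 = 91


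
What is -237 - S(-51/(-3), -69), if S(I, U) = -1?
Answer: -236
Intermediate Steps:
-237 - S(-51/(-3), -69) = -237 - 1*(-1) = -237 + 1 = -236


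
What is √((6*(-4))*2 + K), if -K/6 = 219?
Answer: I*√1362 ≈ 36.905*I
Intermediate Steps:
K = -1314 (K = -6*219 = -1314)
√((6*(-4))*2 + K) = √((6*(-4))*2 - 1314) = √(-24*2 - 1314) = √(-48 - 1314) = √(-1362) = I*√1362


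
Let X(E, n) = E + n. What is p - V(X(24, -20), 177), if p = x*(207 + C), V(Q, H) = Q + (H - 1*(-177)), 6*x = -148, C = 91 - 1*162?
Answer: -11138/3 ≈ -3712.7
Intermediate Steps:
C = -71 (C = 91 - 162 = -71)
x = -74/3 (x = (⅙)*(-148) = -74/3 ≈ -24.667)
V(Q, H) = 177 + H + Q (V(Q, H) = Q + (H + 177) = Q + (177 + H) = 177 + H + Q)
p = -10064/3 (p = -74*(207 - 71)/3 = -74/3*136 = -10064/3 ≈ -3354.7)
p - V(X(24, -20), 177) = -10064/3 - (177 + 177 + (24 - 20)) = -10064/3 - (177 + 177 + 4) = -10064/3 - 1*358 = -10064/3 - 358 = -11138/3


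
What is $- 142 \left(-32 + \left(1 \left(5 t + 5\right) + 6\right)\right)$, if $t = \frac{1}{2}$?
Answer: $2627$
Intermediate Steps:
$t = \frac{1}{2} \approx 0.5$
$- 142 \left(-32 + \left(1 \left(5 t + 5\right) + 6\right)\right) = - 142 \left(-32 + \left(1 \left(5 \cdot \frac{1}{2} + 5\right) + 6\right)\right) = - 142 \left(-32 + \left(1 \left(\frac{5}{2} + 5\right) + 6\right)\right) = - 142 \left(-32 + \left(1 \cdot \frac{15}{2} + 6\right)\right) = - 142 \left(-32 + \left(\frac{15}{2} + 6\right)\right) = - 142 \left(-32 + \frac{27}{2}\right) = \left(-142\right) \left(- \frac{37}{2}\right) = 2627$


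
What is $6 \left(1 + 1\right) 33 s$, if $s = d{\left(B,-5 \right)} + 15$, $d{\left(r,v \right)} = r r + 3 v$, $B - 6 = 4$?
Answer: $39600$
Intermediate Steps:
$B = 10$ ($B = 6 + 4 = 10$)
$d{\left(r,v \right)} = r^{2} + 3 v$
$s = 100$ ($s = \left(10^{2} + 3 \left(-5\right)\right) + 15 = \left(100 - 15\right) + 15 = 85 + 15 = 100$)
$6 \left(1 + 1\right) 33 s = 6 \left(1 + 1\right) 33 \cdot 100 = 6 \cdot 2 \cdot 33 \cdot 100 = 12 \cdot 33 \cdot 100 = 396 \cdot 100 = 39600$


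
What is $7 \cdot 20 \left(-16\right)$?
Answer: $-2240$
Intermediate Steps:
$7 \cdot 20 \left(-16\right) = 140 \left(-16\right) = -2240$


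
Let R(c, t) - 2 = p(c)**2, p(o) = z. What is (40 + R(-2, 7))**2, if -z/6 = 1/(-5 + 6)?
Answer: 6084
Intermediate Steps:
z = -6 (z = -6/(-5 + 6) = -6/1 = -6*1 = -6)
p(o) = -6
R(c, t) = 38 (R(c, t) = 2 + (-6)**2 = 2 + 36 = 38)
(40 + R(-2, 7))**2 = (40 + 38)**2 = 78**2 = 6084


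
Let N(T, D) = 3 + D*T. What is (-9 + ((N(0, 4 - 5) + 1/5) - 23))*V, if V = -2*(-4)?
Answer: -1152/5 ≈ -230.40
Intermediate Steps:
V = 8
(-9 + ((N(0, 4 - 5) + 1/5) - 23))*V = (-9 + (((3 + (4 - 5)*0) + 1/5) - 23))*8 = (-9 + (((3 - 1*0) + ⅕) - 23))*8 = (-9 + (((3 + 0) + ⅕) - 23))*8 = (-9 + ((3 + ⅕) - 23))*8 = (-9 + (16/5 - 23))*8 = (-9 - 99/5)*8 = -144/5*8 = -1152/5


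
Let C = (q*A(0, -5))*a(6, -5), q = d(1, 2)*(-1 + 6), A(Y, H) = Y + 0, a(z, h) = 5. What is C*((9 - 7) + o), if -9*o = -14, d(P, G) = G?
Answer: 0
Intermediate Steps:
o = 14/9 (o = -⅑*(-14) = 14/9 ≈ 1.5556)
A(Y, H) = Y
q = 10 (q = 2*(-1 + 6) = 2*5 = 10)
C = 0 (C = (10*0)*5 = 0*5 = 0)
C*((9 - 7) + o) = 0*((9 - 7) + 14/9) = 0*(2 + 14/9) = 0*(32/9) = 0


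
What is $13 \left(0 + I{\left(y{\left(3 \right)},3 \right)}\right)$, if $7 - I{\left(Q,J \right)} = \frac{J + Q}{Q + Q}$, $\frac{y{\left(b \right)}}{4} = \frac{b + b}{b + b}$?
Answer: $\frac{637}{8} \approx 79.625$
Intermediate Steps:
$y{\left(b \right)} = 4$ ($y{\left(b \right)} = 4 \frac{b + b}{b + b} = 4 \frac{2 b}{2 b} = 4 \cdot 2 b \frac{1}{2 b} = 4 \cdot 1 = 4$)
$I{\left(Q,J \right)} = 7 - \frac{J + Q}{2 Q}$ ($I{\left(Q,J \right)} = 7 - \frac{J + Q}{Q + Q} = 7 - \frac{J + Q}{2 Q}$)
$13 \left(0 + I{\left(y{\left(3 \right)},3 \right)}\right) = 13 \left(0 + \frac{\left(-1\right) 3 + 13 \cdot 4}{2 \cdot 4}\right) = 13 \left(0 + \frac{1}{2} \cdot \frac{1}{4} \left(-3 + 52\right)\right) = 13 \left(0 + \frac{1}{2} \cdot \frac{1}{4} \cdot 49\right) = 13 \left(0 + \frac{49}{8}\right) = 13 \cdot \frac{49}{8} = \frac{637}{8}$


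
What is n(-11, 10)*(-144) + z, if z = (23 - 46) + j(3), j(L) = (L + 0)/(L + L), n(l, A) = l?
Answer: 3123/2 ≈ 1561.5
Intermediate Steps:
j(L) = ½ (j(L) = L/((2*L)) = L*(1/(2*L)) = ½)
z = -45/2 (z = (23 - 46) + ½ = -23 + ½ = -45/2 ≈ -22.500)
n(-11, 10)*(-144) + z = -11*(-144) - 45/2 = 1584 - 45/2 = 3123/2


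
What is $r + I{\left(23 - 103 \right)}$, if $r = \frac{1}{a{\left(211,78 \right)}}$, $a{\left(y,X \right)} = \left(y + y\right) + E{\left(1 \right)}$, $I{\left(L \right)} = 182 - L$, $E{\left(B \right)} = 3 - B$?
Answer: $\frac{111089}{424} \approx 262.0$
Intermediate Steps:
$a{\left(y,X \right)} = 2 + 2 y$ ($a{\left(y,X \right)} = \left(y + y\right) + \left(3 - 1\right) = 2 y + \left(3 - 1\right) = 2 y + 2 = 2 + 2 y$)
$r = \frac{1}{424}$ ($r = \frac{1}{2 + 2 \cdot 211} = \frac{1}{2 + 422} = \frac{1}{424} \approx 0.0023585$)
$r + I{\left(23 - 103 \right)} = \frac{1}{424} + \left(182 - \left(23 - 103\right)\right) = \frac{1}{424} + \left(182 - -80\right) = \frac{1}{424} + \left(182 + 80\right) = \frac{1}{424} + 262 = \frac{111089}{424}$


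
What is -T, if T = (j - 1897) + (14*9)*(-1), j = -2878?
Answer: 4901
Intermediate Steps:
T = -4901 (T = (-2878 - 1897) + (14*9)*(-1) = -4775 + 126*(-1) = -4775 - 126 = -4901)
-T = -1*(-4901) = 4901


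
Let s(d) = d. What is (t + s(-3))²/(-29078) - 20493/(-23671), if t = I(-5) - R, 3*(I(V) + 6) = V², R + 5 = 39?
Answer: 2553516775/3097374021 ≈ 0.82441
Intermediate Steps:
R = 34 (R = -5 + 39 = 34)
I(V) = -6 + V²/3
t = -95/3 (t = (-6 + (⅓)*(-5)²) - 1*34 = (-6 + (⅓)*25) - 34 = (-6 + 25/3) - 34 = 7/3 - 34 = -95/3 ≈ -31.667)
(t + s(-3))²/(-29078) - 20493/(-23671) = (-95/3 - 3)²/(-29078) - 20493/(-23671) = (-104/3)²*(-1/29078) - 20493*(-1/23671) = (10816/9)*(-1/29078) + 20493/23671 = -5408/130851 + 20493/23671 = 2553516775/3097374021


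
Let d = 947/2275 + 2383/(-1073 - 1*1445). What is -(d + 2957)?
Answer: -16935989871/5728450 ≈ -2956.5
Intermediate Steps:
d = -3036779/5728450 (d = 947*(1/2275) + 2383/(-1073 - 1445) = 947/2275 + 2383/(-2518) = 947/2275 + 2383*(-1/2518) = 947/2275 - 2383/2518 = -3036779/5728450 ≈ -0.53012)
-(d + 2957) = -(-3036779/5728450 + 2957) = -1*16935989871/5728450 = -16935989871/5728450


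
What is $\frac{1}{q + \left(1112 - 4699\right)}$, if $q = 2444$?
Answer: $- \frac{1}{1143} \approx -0.00087489$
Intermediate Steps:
$\frac{1}{q + \left(1112 - 4699\right)} = \frac{1}{2444 + \left(1112 - 4699\right)} = \frac{1}{2444 - 3587} = \frac{1}{-1143} = - \frac{1}{1143}$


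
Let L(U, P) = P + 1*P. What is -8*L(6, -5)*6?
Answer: 480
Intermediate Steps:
L(U, P) = 2*P (L(U, P) = P + P = 2*P)
-8*L(6, -5)*6 = -16*(-5)*6 = -8*(-10)*6 = 80*6 = 480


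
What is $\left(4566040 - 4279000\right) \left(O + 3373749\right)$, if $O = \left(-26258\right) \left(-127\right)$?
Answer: $1925612145600$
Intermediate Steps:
$O = 3334766$
$\left(4566040 - 4279000\right) \left(O + 3373749\right) = \left(4566040 - 4279000\right) \left(3334766 + 3373749\right) = 287040 \cdot 6708515 = 1925612145600$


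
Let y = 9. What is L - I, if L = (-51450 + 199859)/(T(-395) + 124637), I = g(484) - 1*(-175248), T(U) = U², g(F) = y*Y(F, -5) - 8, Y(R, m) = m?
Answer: -49170430681/280662 ≈ -1.7519e+5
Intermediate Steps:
g(F) = -53 (g(F) = 9*(-5) - 8 = -45 - 8 = -53)
I = 175195 (I = -53 - 1*(-175248) = -53 + 175248 = 175195)
L = 148409/280662 (L = (-51450 + 199859)/((-395)² + 124637) = 148409/(156025 + 124637) = 148409/280662 ≈ 0.52878)
L - I = 148409/280662 - 1*175195 = 148409/280662 - 175195 = -49170430681/280662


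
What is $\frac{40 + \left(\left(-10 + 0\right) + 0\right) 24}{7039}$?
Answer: $- \frac{200}{7039} \approx -0.028413$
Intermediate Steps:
$\frac{40 + \left(\left(-10 + 0\right) + 0\right) 24}{7039} = \left(40 + \left(-10 + 0\right) 24\right) \frac{1}{7039} = \left(40 - 240\right) \frac{1}{7039} = \left(-200\right) \frac{1}{7039} = - \frac{200}{7039}$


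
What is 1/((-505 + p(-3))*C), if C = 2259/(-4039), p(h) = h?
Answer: 4039/1147572 ≈ 0.0035196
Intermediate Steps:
C = -2259/4039 (C = 2259*(-1/4039) = -2259/4039 ≈ -0.55930)
1/((-505 + p(-3))*C) = 1/((-505 - 3)*(-2259/4039)) = -4039/2259/(-508) = -1/508*(-4039/2259) = 4039/1147572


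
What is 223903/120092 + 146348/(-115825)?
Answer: 8358340959/13909655900 ≈ 0.60090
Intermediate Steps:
223903/120092 + 146348/(-115825) = 223903*(1/120092) + 146348*(-1/115825) = 223903/120092 - 146348/115825 = 8358340959/13909655900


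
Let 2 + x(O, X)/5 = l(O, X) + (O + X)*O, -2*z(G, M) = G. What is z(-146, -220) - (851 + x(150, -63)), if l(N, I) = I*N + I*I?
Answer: -38613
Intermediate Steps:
z(G, M) = -G/2
l(N, I) = I**2 + I*N (l(N, I) = I*N + I**2 = I**2 + I*N)
x(O, X) = -10 + 5*O*(O + X) + 5*X*(O + X) (x(O, X) = -10 + 5*(X*(X + O) + (O + X)*O) = -10 + 5*(X*(O + X) + O*(O + X)) = -10 + 5*(O*(O + X) + X*(O + X)) = -10 + (5*O*(O + X) + 5*X*(O + X)) = -10 + 5*O*(O + X) + 5*X*(O + X))
z(-146, -220) - (851 + x(150, -63)) = -1/2*(-146) - (851 + (-10 + 5*150**2 + 5*150*(-63) + 5*(-63)*(150 - 63))) = 73 - (851 + (-10 + 5*22500 - 47250 + 5*(-63)*87)) = 73 - (851 + (-10 + 112500 - 47250 - 27405)) = 73 - (851 + 37835) = 73 - 1*38686 = 73 - 38686 = -38613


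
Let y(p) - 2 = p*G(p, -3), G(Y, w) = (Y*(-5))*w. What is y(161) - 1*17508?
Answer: 371309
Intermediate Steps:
G(Y, w) = -5*Y*w (G(Y, w) = (-5*Y)*w = -5*Y*w)
y(p) = 2 + 15*p² (y(p) = 2 + p*(-5*p*(-3)) = 2 + p*(15*p) = 2 + 15*p²)
y(161) - 1*17508 = (2 + 15*161²) - 1*17508 = (2 + 15*25921) - 17508 = (2 + 388815) - 17508 = 388817 - 17508 = 371309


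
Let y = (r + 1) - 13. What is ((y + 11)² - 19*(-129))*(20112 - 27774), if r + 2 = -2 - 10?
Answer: -20503512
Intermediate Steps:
r = -14 (r = -2 + (-2 - 10) = -2 - 12 = -14)
y = -26 (y = (-14 + 1) - 13 = -13 - 13 = -26)
((y + 11)² - 19*(-129))*(20112 - 27774) = ((-26 + 11)² - 19*(-129))*(20112 - 27774) = ((-15)² + 2451)*(-7662) = (225 + 2451)*(-7662) = 2676*(-7662) = -20503512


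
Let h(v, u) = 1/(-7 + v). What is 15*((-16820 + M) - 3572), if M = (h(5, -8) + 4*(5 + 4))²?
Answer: -1147905/4 ≈ -2.8698e+5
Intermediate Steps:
M = 5041/4 (M = (1/(-7 + 5) + 4*(5 + 4))² = (1/(-2) + 4*9)² = (-½ + 36)² = (71/2)² = 5041/4 ≈ 1260.3)
15*((-16820 + M) - 3572) = 15*((-16820 + 5041/4) - 3572) = 15*(-62239/4 - 3572) = 15*(-76527/4) = -1147905/4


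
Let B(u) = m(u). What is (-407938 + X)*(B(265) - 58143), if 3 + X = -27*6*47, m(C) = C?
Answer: 24051492290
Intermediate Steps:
B(u) = u
X = -7617 (X = -3 - 27*6*47 = -3 - 162*47 = -3 - 7614 = -7617)
(-407938 + X)*(B(265) - 58143) = (-407938 - 7617)*(265 - 58143) = -415555*(-57878) = 24051492290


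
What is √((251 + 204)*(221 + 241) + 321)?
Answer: √210531 ≈ 458.84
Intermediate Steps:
√((251 + 204)*(221 + 241) + 321) = √(455*462 + 321) = √(210210 + 321) = √210531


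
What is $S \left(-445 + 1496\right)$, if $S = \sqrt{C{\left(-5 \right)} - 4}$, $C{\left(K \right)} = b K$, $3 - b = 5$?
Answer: $1051 \sqrt{6} \approx 2574.4$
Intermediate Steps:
$b = -2$ ($b = 3 - 5 = -2$)
$C{\left(K \right)} = - 2 K$
$S = \sqrt{6}$ ($S = \sqrt{\left(-2\right) \left(-5\right) - 4} = \sqrt{10 - 4} = \sqrt{6} \approx 2.4495$)
$S \left(-445 + 1496\right) = \sqrt{6} \left(-445 + 1496\right) = \sqrt{6} \cdot 1051 = 1051 \sqrt{6}$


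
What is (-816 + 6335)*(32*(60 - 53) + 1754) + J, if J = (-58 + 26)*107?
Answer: 10913158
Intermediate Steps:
J = -3424 (J = -32*107 = -3424)
(-816 + 6335)*(32*(60 - 53) + 1754) + J = (-816 + 6335)*(32*(60 - 53) + 1754) - 3424 = 5519*(32*7 + 1754) - 3424 = 5519*(224 + 1754) - 3424 = 5519*1978 - 3424 = 10916582 - 3424 = 10913158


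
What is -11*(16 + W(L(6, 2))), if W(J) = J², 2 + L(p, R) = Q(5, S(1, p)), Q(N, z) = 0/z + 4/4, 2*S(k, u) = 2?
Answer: -187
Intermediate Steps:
S(k, u) = 1 (S(k, u) = (½)*2 = 1)
Q(N, z) = 1 (Q(N, z) = 0 + 4*(¼) = 0 + 1 = 1)
L(p, R) = -1 (L(p, R) = -2 + 1 = -1)
-11*(16 + W(L(6, 2))) = -11*(16 + (-1)²) = -11*(16 + 1) = -11*17 = -187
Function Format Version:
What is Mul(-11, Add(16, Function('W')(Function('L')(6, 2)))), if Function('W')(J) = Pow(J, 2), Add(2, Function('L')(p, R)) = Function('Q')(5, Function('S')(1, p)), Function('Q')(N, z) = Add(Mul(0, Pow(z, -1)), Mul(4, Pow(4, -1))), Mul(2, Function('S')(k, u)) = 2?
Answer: -187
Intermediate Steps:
Function('S')(k, u) = 1 (Function('S')(k, u) = Mul(Rational(1, 2), 2) = 1)
Function('Q')(N, z) = 1 (Function('Q')(N, z) = Add(0, Mul(4, Rational(1, 4))) = Add(0, 1) = 1)
Function('L')(p, R) = -1 (Function('L')(p, R) = Add(-2, 1) = -1)
Mul(-11, Add(16, Function('W')(Function('L')(6, 2)))) = Mul(-11, Add(16, Pow(-1, 2))) = Mul(-11, Add(16, 1)) = Mul(-11, 17) = -187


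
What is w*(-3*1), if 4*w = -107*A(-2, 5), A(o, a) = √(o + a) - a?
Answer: -1605/4 + 321*√3/4 ≈ -262.25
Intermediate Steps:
A(o, a) = √(a + o) - a
w = 535/4 - 107*√3/4 (w = (-107*(√(5 - 2) - 1*5))/4 = (-107*(√3 - 5))/4 = (-107*(-5 + √3))/4 = (535 - 107*√3)/4 = 535/4 - 107*√3/4 ≈ 87.418)
w*(-3*1) = (535/4 - 107*√3/4)*(-3*1) = (535/4 - 107*√3/4)*(-3) = -1605/4 + 321*√3/4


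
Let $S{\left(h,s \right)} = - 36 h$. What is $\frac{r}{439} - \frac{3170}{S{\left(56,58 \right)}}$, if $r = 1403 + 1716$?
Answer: $\frac{3839767}{442512} \approx 8.6772$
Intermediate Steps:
$r = 3119$
$\frac{r}{439} - \frac{3170}{S{\left(56,58 \right)}} = \frac{3119}{439} - \frac{3170}{\left(-36\right) 56} = 3119 \cdot \frac{1}{439} - \frac{3170}{-2016} = \frac{3119}{439} - - \frac{1585}{1008} = \frac{3119}{439} + \frac{1585}{1008} = \frac{3839767}{442512}$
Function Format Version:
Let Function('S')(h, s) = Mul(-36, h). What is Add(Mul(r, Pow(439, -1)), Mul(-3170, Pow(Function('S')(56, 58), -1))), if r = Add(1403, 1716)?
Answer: Rational(3839767, 442512) ≈ 8.6772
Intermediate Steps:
r = 3119
Add(Mul(r, Pow(439, -1)), Mul(-3170, Pow(Function('S')(56, 58), -1))) = Add(Mul(3119, Pow(439, -1)), Mul(-3170, Pow(Mul(-36, 56), -1))) = Add(Mul(3119, Rational(1, 439)), Mul(-3170, Pow(-2016, -1))) = Add(Rational(3119, 439), Mul(-3170, Rational(-1, 2016))) = Add(Rational(3119, 439), Rational(1585, 1008)) = Rational(3839767, 442512)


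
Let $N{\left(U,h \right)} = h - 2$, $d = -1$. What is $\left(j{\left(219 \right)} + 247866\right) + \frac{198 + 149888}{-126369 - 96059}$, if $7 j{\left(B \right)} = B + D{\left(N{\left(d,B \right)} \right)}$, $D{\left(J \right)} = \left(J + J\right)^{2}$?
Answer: $\frac{213934840017}{778498} \approx 2.748 \cdot 10^{5}$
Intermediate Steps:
$N{\left(U,h \right)} = -2 + h$ ($N{\left(U,h \right)} = h - 2 = -2 + h$)
$D{\left(J \right)} = 4 J^{2}$ ($D{\left(J \right)} = \left(2 J\right)^{2} = 4 J^{2}$)
$j{\left(B \right)} = \frac{B}{7} + \frac{4 \left(-2 + B\right)^{2}}{7}$ ($j{\left(B \right)} = \frac{B + 4 \left(-2 + B\right)^{2}}{7} = \frac{B}{7} + \frac{4 \left(-2 + B\right)^{2}}{7}$)
$\left(j{\left(219 \right)} + 247866\right) + \frac{198 + 149888}{-126369 - 96059} = \left(\left(\frac{1}{7} \cdot 219 + \frac{4 \left(-2 + 219\right)^{2}}{7}\right) + 247866\right) + \frac{198 + 149888}{-126369 - 96059} = \left(\left(\frac{219}{7} + \frac{4 \cdot 217^{2}}{7}\right) + 247866\right) + \frac{150086}{-222428} = \left(\left(\frac{219}{7} + \frac{4}{7} \cdot 47089\right) + 247866\right) + 150086 \left(- \frac{1}{222428}\right) = \left(\left(\frac{219}{7} + 26908\right) + 247866\right) - \frac{75043}{111214} = \left(\frac{188575}{7} + 247866\right) - \frac{75043}{111214} = \frac{1923637}{7} - \frac{75043}{111214} = \frac{213934840017}{778498}$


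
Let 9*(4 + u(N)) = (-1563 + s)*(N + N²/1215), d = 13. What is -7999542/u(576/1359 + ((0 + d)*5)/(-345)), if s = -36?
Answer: 1582649467510455495/9068527637971 ≈ 1.7452e+5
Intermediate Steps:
u(N) = -4 - 533*N/3 - 533*N²/3645 (u(N) = -4 + ((-1563 - 36)*(N + N²/1215))/9 = -4 + (-1599*(N + N²*(1/1215)))/9 = -4 + (-1599*(N + N²/1215))/9 = -4 + (-1599*N - 533*N²/405)/9 = -4 + (-533*N/3 - 533*N²/3645) = -4 - 533*N/3 - 533*N²/3645)
-7999542/u(576/1359 + ((0 + d)*5)/(-345)) = -7999542/(-4 - 533*(576/1359 + ((0 + 13)*5)/(-345))/3 - 533*(576/1359 + ((0 + 13)*5)/(-345))²/3645) = -7999542/(-4 - 533*(576*(1/1359) + (13*5)*(-1/345))/3 - 533*(576*(1/1359) + (13*5)*(-1/345))²/3645) = -7999542/(-4 - 533*(64/151 + 65*(-1/345))/3 - 533*(64/151 + 65*(-1/345))²/3645) = -7999542/(-4 - 533*(64/151 - 13/69)/3 - 533*(64/151 - 13/69)²/3645) = -7999542/(-4 - 533/3*2453/10419 - 533*(2453/10419)²/3645) = -7999542/(-4 - 1307449/31257 - 533/3645*6017209/108555561) = -7999542/(-4 - 1307449/31257 - 3207172397/395685019845) = -7999542/(-18137055275942/395685019845) = -7999542*(-395685019845/18137055275942) = 1582649467510455495/9068527637971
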